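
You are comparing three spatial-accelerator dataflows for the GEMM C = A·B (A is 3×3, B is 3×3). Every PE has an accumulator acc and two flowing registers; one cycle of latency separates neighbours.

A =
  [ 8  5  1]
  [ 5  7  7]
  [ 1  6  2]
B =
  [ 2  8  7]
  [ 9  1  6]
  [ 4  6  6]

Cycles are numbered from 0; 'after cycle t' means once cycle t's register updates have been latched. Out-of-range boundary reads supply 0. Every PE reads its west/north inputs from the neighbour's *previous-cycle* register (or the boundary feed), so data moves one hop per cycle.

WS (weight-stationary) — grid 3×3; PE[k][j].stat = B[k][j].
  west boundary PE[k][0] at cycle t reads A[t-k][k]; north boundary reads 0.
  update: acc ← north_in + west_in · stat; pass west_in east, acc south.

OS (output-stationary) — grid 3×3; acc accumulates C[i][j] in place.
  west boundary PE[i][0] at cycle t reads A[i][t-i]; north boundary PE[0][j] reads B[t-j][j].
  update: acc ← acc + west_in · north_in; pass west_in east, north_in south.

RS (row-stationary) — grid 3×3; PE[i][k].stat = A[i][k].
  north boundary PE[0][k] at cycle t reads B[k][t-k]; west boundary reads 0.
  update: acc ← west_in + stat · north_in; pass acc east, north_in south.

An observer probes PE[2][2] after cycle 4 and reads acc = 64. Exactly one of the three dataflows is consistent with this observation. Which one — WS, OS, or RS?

WS (3×3 grid), PE[2][2]:
  t=0 PE[2][2]: acc=0 h=0 v=0
  t=1 PE[2][2]: acc=0 h=0 v=0
  t=2 PE[2][2]: acc=0 h=0 v=0
  t=3 PE[2][2]: acc=0 h=0 v=0
  t=4 PE[2][2]: acc=92 h=1 v=92
OS (3×3 grid), PE[2][2]:
  t=0 PE[2][2]: acc=0 h=0 v=0
  t=1 PE[2][2]: acc=0 h=0 v=0
  t=2 PE[2][2]: acc=0 h=0 v=0
  t=3 PE[2][2]: acc=0 h=0 v=0
  t=4 PE[2][2]: acc=7 h=1 v=7
RS (3×3 grid), PE[2][2]:
  t=0 PE[2][2]: acc=0 h=0 v=0
  t=1 PE[2][2]: acc=0 h=0 v=0
  t=2 PE[2][2]: acc=0 h=0 v=0
  t=3 PE[2][2]: acc=0 h=0 v=0
  t=4 PE[2][2]: acc=64 h=64 v=4

dataflow = RS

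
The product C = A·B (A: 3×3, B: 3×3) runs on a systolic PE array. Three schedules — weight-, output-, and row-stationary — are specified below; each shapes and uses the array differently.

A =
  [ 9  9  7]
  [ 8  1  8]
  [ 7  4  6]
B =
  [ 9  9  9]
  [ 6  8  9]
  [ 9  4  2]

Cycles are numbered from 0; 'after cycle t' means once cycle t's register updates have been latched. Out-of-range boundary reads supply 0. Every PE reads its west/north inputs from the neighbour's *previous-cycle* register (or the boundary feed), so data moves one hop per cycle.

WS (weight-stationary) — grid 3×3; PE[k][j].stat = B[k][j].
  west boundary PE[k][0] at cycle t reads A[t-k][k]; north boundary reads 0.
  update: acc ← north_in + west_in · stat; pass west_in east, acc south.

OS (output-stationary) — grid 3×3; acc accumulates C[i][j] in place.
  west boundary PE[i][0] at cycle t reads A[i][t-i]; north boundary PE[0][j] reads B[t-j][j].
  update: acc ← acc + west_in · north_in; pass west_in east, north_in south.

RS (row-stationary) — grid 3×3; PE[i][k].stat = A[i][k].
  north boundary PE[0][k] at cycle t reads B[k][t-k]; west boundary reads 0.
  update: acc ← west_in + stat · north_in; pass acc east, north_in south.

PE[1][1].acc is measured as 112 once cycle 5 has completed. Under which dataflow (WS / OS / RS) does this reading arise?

Under WS (3×3), PE[1][1]:
  0: (1,1).acc=0  regs=<0,0>
  1: (1,1).acc=0  regs=<0,0>
  2: (1,1).acc=153  regs=<9,153>
  3: (1,1).acc=80  regs=<1,80>
  4: (1,1).acc=95  regs=<4,95>
  5: (1,1).acc=0  regs=<0,0>
Under OS (3×3), PE[1][1]:
  0: (1,1).acc=0  regs=<0,0>
  1: (1,1).acc=0  regs=<0,0>
  2: (1,1).acc=72  regs=<8,9>
  3: (1,1).acc=80  regs=<1,8>
  4: (1,1).acc=112  regs=<8,4>
  5: (1,1).acc=112  regs=<0,0>
Under RS (3×3), PE[1][1]:
  0: (1,1).acc=0  regs=<0,0>
  1: (1,1).acc=0  regs=<0,0>
  2: (1,1).acc=78  regs=<78,6>
  3: (1,1).acc=80  regs=<80,8>
  4: (1,1).acc=81  regs=<81,9>
  5: (1,1).acc=0  regs=<0,0>

dataflow = OS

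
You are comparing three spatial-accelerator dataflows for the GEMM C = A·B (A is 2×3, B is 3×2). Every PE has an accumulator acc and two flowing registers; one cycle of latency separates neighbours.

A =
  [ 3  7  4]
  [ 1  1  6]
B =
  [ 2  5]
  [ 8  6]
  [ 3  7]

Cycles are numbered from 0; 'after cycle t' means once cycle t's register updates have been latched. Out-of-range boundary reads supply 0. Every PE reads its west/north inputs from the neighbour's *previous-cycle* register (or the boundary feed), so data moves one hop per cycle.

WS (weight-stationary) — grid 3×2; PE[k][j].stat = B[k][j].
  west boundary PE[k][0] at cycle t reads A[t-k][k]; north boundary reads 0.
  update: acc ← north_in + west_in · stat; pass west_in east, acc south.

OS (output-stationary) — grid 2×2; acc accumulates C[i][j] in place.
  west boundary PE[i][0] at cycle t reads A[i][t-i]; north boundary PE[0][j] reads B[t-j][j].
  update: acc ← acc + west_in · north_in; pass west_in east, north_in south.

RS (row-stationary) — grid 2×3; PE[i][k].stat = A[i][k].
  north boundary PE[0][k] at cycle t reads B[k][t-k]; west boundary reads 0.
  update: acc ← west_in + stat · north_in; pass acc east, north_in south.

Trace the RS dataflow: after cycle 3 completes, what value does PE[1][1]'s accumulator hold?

Tracing RS — 2×3 array, target PE[1][1]:
  after 0 — PE[0][1] acc=0, pass-E 0, pass-S 0
  after 0 — PE[1][0] acc=0, pass-E 0, pass-S 0
  after 0 — PE[1][1] acc=0, pass-E 0, pass-S 0
  after 1 — PE[0][1] acc=62, pass-E 62, pass-S 8
  after 1 — PE[1][0] acc=2, pass-E 2, pass-S 2
  after 1 — PE[1][1] acc=0, pass-E 0, pass-S 0
  after 2 — PE[0][1] acc=57, pass-E 57, pass-S 6
  after 2 — PE[1][0] acc=5, pass-E 5, pass-S 5
  after 2 — PE[1][1] acc=10, pass-E 10, pass-S 8
  after 3 — PE[0][1] acc=0, pass-E 0, pass-S 0
  after 3 — PE[1][0] acc=0, pass-E 0, pass-S 0
  after 3 — PE[1][1] acc=11, pass-E 11, pass-S 6

PE[1][1].acc = 11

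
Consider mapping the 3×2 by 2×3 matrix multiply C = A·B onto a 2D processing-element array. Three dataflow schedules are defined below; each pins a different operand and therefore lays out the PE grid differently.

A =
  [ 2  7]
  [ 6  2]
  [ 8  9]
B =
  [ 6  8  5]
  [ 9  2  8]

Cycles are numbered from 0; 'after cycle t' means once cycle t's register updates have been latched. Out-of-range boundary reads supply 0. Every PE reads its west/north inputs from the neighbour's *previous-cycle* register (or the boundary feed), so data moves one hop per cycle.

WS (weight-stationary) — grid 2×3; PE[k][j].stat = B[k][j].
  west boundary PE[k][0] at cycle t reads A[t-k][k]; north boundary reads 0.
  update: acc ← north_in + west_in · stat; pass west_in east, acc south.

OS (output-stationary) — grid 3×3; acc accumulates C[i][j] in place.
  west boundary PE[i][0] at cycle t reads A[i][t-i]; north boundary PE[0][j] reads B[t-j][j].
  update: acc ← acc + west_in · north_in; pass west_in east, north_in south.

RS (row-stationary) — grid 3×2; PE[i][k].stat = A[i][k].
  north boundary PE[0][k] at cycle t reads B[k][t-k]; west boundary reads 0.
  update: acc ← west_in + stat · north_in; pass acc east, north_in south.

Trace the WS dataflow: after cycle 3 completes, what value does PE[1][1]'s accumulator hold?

PE[1][1].acc = 52

Tracing WS — 2×3 array, target PE[1][1]:
  @0  [0,1]  acc 0  |  →0  ↓0
  @0  [1,0]  acc 0  |  →0  ↓0
  @0  [1,1]  acc 0  |  →0  ↓0
  @1  [0,1]  acc 16  |  →2  ↓16
  @1  [1,0]  acc 75  |  →7  ↓75
  @1  [1,1]  acc 0  |  →0  ↓0
  @2  [0,1]  acc 48  |  →6  ↓48
  @2  [1,0]  acc 54  |  →2  ↓54
  @2  [1,1]  acc 30  |  →7  ↓30
  @3  [0,1]  acc 64  |  →8  ↓64
  @3  [1,0]  acc 129  |  →9  ↓129
  @3  [1,1]  acc 52  |  →2  ↓52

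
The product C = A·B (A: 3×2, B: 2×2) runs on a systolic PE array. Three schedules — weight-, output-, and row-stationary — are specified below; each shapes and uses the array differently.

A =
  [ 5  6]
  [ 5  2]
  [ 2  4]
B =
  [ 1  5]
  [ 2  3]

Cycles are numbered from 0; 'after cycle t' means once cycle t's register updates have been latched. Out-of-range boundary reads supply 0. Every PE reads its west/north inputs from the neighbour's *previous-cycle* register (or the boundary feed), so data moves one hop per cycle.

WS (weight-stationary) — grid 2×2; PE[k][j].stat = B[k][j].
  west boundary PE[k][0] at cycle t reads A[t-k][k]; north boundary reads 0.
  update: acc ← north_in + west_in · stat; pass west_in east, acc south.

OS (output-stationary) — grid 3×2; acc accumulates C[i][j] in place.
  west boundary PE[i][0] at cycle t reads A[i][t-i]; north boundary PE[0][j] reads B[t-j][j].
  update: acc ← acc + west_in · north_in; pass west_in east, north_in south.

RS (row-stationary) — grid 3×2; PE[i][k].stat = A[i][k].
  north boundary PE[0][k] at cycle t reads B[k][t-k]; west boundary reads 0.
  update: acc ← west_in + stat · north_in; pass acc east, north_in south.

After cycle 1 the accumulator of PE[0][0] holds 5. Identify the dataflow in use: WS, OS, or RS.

Under WS (2×2), PE[0][0]:
  @0  [0,0]  acc 5  |  →5  ↓5
  @1  [0,0]  acc 5  |  →5  ↓5
Under OS (3×2), PE[0][0]:
  @0  [0,0]  acc 5  |  →5  ↓1
  @1  [0,0]  acc 17  |  →6  ↓2
Under RS (3×2), PE[0][0]:
  @0  [0,0]  acc 5  |  →5  ↓1
  @1  [0,0]  acc 25  |  →25  ↓5

dataflow = WS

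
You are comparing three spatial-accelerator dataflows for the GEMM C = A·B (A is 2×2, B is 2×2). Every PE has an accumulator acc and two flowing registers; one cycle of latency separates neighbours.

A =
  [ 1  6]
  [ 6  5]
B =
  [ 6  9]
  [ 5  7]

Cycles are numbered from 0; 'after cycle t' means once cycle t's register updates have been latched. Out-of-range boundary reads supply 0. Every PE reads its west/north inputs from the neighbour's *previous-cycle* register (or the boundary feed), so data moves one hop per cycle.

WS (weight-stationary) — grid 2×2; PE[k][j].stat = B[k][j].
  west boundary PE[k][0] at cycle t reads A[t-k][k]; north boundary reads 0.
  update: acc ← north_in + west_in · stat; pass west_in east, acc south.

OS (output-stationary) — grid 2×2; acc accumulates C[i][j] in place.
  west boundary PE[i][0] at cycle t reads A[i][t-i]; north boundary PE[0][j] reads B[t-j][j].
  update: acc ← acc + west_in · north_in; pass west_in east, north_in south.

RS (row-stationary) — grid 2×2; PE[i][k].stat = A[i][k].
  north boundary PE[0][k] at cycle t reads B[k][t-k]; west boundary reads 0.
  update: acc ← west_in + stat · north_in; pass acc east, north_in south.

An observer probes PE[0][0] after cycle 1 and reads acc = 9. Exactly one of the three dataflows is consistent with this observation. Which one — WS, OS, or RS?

Under WS (2×2), PE[0][0]:
  after 0 — PE[0][0] acc=6, pass-E 1, pass-S 6
  after 1 — PE[0][0] acc=36, pass-E 6, pass-S 36
Under OS (2×2), PE[0][0]:
  after 0 — PE[0][0] acc=6, pass-E 1, pass-S 6
  after 1 — PE[0][0] acc=36, pass-E 6, pass-S 5
Under RS (2×2), PE[0][0]:
  after 0 — PE[0][0] acc=6, pass-E 6, pass-S 6
  after 1 — PE[0][0] acc=9, pass-E 9, pass-S 9

dataflow = RS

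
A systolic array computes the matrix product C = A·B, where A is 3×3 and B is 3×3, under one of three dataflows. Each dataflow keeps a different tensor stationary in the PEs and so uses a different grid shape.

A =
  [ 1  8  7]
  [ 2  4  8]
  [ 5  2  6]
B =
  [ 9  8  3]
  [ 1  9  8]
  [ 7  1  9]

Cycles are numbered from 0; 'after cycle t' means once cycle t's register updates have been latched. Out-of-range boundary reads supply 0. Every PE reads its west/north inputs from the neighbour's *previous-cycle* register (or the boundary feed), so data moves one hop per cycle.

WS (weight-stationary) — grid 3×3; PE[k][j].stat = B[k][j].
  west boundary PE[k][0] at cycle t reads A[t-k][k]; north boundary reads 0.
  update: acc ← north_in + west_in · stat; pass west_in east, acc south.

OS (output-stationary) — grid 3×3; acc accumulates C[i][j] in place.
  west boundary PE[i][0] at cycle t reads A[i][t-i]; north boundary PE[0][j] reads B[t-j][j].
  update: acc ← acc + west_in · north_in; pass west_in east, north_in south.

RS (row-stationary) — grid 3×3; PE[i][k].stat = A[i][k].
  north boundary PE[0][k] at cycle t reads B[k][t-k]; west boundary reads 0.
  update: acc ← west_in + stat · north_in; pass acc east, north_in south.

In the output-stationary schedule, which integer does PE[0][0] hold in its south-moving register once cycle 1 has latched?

OS 3×3: PE[0][0] cycle-by-cycle (with neighbour feeds):
  @0  [0,0]  acc 9  |  →1  ↓9
  @1  [0,0]  acc 17  |  →8  ↓1

register = 1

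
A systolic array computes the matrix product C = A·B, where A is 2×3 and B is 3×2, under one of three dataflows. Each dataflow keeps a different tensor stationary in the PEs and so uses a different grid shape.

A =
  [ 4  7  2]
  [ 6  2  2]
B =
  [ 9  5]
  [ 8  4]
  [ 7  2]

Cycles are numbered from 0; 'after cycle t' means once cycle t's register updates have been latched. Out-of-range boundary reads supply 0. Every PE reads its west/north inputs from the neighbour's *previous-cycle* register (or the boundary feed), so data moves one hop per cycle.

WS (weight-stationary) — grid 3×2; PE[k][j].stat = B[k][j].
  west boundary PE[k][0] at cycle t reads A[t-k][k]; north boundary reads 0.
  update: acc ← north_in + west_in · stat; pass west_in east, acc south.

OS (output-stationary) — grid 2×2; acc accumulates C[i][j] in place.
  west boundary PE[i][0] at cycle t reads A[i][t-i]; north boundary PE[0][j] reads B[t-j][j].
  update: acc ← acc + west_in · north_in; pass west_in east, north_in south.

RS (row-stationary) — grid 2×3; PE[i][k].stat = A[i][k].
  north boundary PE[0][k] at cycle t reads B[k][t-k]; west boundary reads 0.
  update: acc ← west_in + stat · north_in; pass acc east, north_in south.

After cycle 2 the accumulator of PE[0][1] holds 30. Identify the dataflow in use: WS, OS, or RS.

dataflow = WS

Under WS (3×2), PE[0][1]:
  0: (0,1).acc=0  regs=<0,0>
  1: (0,1).acc=20  regs=<4,20>
  2: (0,1).acc=30  regs=<6,30>
Under OS (2×2), PE[0][1]:
  0: (0,1).acc=0  regs=<0,0>
  1: (0,1).acc=20  regs=<4,5>
  2: (0,1).acc=48  regs=<7,4>
Under RS (2×3), PE[0][1]:
  0: (0,1).acc=0  regs=<0,0>
  1: (0,1).acc=92  regs=<92,8>
  2: (0,1).acc=48  regs=<48,4>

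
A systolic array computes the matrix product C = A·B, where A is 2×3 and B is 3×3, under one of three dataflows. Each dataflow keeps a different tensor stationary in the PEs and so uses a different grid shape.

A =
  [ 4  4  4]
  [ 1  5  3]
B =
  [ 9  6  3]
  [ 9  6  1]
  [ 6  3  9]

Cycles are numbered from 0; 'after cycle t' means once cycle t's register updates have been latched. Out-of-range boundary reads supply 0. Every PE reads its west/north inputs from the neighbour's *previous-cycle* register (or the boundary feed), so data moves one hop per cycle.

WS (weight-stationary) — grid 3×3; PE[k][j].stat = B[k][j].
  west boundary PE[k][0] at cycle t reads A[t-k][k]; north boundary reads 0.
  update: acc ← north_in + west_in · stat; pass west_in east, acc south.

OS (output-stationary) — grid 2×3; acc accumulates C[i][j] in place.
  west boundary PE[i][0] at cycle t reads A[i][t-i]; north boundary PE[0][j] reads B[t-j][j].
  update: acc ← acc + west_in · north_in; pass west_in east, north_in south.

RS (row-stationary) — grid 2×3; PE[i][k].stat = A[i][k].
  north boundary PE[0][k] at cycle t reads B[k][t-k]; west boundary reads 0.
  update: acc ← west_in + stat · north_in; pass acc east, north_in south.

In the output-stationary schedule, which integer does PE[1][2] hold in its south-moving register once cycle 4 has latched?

Tracing OS — 2×3 array, target PE[1][2]:
  [0] (0,2) acc=0 (h:0 v:0)
  [0] (1,1) acc=0 (h:0 v:0)
  [0] (1,2) acc=0 (h:0 v:0)
  [1] (0,2) acc=0 (h:0 v:0)
  [1] (1,1) acc=0 (h:0 v:0)
  [1] (1,2) acc=0 (h:0 v:0)
  [2] (0,2) acc=12 (h:4 v:3)
  [2] (1,1) acc=6 (h:1 v:6)
  [2] (1,2) acc=0 (h:0 v:0)
  [3] (0,2) acc=16 (h:4 v:1)
  [3] (1,1) acc=36 (h:5 v:6)
  [3] (1,2) acc=3 (h:1 v:3)
  [4] (0,2) acc=52 (h:4 v:9)
  [4] (1,1) acc=45 (h:3 v:3)
  [4] (1,2) acc=8 (h:5 v:1)

register = 1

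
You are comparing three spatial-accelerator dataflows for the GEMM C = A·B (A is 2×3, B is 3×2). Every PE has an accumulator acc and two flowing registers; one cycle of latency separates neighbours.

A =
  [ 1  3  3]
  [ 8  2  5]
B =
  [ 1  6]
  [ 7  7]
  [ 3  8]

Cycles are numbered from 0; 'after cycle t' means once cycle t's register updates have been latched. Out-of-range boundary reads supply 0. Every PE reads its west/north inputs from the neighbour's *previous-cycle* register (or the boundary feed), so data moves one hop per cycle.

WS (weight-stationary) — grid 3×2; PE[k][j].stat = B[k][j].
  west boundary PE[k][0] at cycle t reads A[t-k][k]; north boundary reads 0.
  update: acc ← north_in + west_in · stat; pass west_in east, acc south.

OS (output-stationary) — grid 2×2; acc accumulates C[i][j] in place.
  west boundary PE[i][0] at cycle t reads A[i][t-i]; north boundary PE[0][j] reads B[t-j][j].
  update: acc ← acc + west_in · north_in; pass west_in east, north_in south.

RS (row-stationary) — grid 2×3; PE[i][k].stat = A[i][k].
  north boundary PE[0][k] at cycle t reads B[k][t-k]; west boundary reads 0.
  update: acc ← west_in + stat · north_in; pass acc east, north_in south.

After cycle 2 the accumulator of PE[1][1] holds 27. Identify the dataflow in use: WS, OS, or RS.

dataflow = WS

WS [3×2] PE[1][1] across cycles:
  [0] (1,1) acc=0 (h:0 v:0)
  [1] (1,1) acc=0 (h:0 v:0)
  [2] (1,1) acc=27 (h:3 v:27)
OS [2×2] PE[1][1] across cycles:
  [0] (1,1) acc=0 (h:0 v:0)
  [1] (1,1) acc=0 (h:0 v:0)
  [2] (1,1) acc=48 (h:8 v:6)
RS [2×3] PE[1][1] across cycles:
  [0] (1,1) acc=0 (h:0 v:0)
  [1] (1,1) acc=0 (h:0 v:0)
  [2] (1,1) acc=22 (h:22 v:7)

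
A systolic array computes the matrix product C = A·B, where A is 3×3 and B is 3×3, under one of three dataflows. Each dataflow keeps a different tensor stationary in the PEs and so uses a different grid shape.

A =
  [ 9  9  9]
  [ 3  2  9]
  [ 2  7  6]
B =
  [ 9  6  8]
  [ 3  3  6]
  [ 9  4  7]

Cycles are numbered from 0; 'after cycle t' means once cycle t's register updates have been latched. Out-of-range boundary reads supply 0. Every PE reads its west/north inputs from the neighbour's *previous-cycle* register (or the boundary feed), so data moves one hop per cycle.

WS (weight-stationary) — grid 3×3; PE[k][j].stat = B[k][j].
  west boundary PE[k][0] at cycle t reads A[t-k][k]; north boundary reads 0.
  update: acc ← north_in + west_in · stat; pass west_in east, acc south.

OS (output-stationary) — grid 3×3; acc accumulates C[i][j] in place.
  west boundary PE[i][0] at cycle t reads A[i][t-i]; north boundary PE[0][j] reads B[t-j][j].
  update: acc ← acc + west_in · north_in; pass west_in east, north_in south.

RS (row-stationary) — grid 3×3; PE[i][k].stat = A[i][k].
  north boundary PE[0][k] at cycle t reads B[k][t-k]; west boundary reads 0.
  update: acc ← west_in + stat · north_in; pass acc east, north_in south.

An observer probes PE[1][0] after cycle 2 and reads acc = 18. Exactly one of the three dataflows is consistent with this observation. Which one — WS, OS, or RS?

— WS: 3×3; PE[1][0] trace:
  step 0 · PE1,0: acc=0; fwd→0 fwd↓0
  step 1 · PE1,0: acc=108; fwd→9 fwd↓108
  step 2 · PE1,0: acc=33; fwd→2 fwd↓33
— OS: 3×3; PE[1][0] trace:
  step 0 · PE1,0: acc=0; fwd→0 fwd↓0
  step 1 · PE1,0: acc=27; fwd→3 fwd↓9
  step 2 · PE1,0: acc=33; fwd→2 fwd↓3
— RS: 3×3; PE[1][0] trace:
  step 0 · PE1,0: acc=0; fwd→0 fwd↓0
  step 1 · PE1,0: acc=27; fwd→27 fwd↓9
  step 2 · PE1,0: acc=18; fwd→18 fwd↓6

dataflow = RS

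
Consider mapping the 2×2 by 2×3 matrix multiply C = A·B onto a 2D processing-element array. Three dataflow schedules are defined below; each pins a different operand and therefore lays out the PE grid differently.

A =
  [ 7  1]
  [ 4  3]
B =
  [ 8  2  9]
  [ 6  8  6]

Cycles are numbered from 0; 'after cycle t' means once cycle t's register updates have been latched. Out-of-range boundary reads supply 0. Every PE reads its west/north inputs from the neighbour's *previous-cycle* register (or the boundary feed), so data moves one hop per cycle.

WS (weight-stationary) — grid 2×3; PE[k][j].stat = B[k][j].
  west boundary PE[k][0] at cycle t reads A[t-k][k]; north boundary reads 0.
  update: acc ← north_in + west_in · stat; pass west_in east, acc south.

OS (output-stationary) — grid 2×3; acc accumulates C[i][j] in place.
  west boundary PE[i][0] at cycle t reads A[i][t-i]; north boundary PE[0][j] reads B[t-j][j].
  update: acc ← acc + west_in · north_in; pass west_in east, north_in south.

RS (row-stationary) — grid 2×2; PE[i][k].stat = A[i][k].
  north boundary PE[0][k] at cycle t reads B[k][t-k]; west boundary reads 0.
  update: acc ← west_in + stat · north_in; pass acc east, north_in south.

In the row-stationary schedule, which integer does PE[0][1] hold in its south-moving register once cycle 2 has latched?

RS on a 2×2 grid — tracing PE[0][1] and its feeders:
  @0  [0,0]  acc 56  |  →56  ↓8
  @0  [0,1]  acc 0  |  →0  ↓0
  @1  [0,0]  acc 14  |  →14  ↓2
  @1  [0,1]  acc 62  |  →62  ↓6
  @2  [0,0]  acc 63  |  →63  ↓9
  @2  [0,1]  acc 22  |  →22  ↓8

register = 8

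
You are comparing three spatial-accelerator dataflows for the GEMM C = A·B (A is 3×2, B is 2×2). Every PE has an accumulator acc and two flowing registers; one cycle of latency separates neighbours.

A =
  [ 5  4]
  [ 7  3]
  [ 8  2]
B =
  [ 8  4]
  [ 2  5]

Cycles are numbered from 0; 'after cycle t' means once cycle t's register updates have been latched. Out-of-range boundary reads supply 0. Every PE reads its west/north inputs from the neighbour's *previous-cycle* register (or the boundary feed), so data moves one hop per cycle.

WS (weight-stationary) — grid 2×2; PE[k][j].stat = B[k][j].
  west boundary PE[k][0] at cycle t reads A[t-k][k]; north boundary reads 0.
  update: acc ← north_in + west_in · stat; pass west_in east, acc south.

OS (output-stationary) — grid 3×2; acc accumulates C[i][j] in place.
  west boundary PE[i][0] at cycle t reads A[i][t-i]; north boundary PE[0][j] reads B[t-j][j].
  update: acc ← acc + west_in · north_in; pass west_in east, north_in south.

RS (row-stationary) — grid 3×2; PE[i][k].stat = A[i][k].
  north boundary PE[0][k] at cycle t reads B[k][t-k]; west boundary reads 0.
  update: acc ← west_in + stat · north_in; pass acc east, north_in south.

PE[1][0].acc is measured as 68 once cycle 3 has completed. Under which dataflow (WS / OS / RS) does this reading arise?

dataflow = WS

Under WS (2×2), PE[1][0]:
  cycle 0: PE[1][0] → acc 0, east 0, south 0
  cycle 1: PE[1][0] → acc 48, east 4, south 48
  cycle 2: PE[1][0] → acc 62, east 3, south 62
  cycle 3: PE[1][0] → acc 68, east 2, south 68
Under OS (3×2), PE[1][0]:
  cycle 0: PE[1][0] → acc 0, east 0, south 0
  cycle 1: PE[1][0] → acc 56, east 7, south 8
  cycle 2: PE[1][0] → acc 62, east 3, south 2
  cycle 3: PE[1][0] → acc 62, east 0, south 0
Under RS (3×2), PE[1][0]:
  cycle 0: PE[1][0] → acc 0, east 0, south 0
  cycle 1: PE[1][0] → acc 56, east 56, south 8
  cycle 2: PE[1][0] → acc 28, east 28, south 4
  cycle 3: PE[1][0] → acc 0, east 0, south 0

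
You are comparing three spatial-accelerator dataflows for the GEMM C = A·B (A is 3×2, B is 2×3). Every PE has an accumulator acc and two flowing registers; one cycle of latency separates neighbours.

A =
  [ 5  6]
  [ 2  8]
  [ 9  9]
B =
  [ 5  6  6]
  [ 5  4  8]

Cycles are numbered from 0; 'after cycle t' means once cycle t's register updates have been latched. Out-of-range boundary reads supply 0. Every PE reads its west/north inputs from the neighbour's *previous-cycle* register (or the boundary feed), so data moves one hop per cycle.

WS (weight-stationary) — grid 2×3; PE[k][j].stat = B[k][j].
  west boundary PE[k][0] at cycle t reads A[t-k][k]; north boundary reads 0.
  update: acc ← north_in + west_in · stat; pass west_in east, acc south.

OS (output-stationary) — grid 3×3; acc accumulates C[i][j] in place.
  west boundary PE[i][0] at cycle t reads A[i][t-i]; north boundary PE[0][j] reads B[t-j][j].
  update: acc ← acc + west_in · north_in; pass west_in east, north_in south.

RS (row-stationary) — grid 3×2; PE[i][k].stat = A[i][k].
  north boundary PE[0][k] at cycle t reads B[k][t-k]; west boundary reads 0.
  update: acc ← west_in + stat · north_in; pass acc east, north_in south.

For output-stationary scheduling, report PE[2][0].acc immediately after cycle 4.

PE[2][0].acc = 90

OS 3×3: PE[2][0] cycle-by-cycle (with neighbour feeds):
  after 0 — PE[1][0] acc=0, pass-E 0, pass-S 0
  after 0 — PE[2][0] acc=0, pass-E 0, pass-S 0
  after 1 — PE[1][0] acc=10, pass-E 2, pass-S 5
  after 1 — PE[2][0] acc=0, pass-E 0, pass-S 0
  after 2 — PE[1][0] acc=50, pass-E 8, pass-S 5
  after 2 — PE[2][0] acc=45, pass-E 9, pass-S 5
  after 3 — PE[1][0] acc=50, pass-E 0, pass-S 0
  after 3 — PE[2][0] acc=90, pass-E 9, pass-S 5
  after 4 — PE[1][0] acc=50, pass-E 0, pass-S 0
  after 4 — PE[2][0] acc=90, pass-E 0, pass-S 0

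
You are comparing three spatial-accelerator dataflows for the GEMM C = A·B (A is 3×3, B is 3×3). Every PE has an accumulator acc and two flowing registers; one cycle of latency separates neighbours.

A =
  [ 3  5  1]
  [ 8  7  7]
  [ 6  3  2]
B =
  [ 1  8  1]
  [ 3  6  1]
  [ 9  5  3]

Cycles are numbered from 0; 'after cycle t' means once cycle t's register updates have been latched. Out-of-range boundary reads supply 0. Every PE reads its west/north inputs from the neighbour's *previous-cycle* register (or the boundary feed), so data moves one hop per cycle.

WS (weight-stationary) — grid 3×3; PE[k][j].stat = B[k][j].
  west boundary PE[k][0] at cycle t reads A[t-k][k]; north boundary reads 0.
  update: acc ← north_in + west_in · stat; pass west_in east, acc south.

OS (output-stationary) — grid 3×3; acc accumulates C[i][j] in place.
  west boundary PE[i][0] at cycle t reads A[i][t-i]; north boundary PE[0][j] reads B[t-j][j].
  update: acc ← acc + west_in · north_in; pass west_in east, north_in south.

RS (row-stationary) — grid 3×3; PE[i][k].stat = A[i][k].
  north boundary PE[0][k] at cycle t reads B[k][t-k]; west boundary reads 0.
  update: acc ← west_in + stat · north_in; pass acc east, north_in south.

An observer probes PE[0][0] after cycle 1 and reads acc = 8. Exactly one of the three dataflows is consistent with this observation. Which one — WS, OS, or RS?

dataflow = WS

WS [3×3] PE[0][0] across cycles:
  c0 r0c0: 3 / 3 / 3
  c1 r0c0: 8 / 8 / 8
OS [3×3] PE[0][0] across cycles:
  c0 r0c0: 3 / 3 / 1
  c1 r0c0: 18 / 5 / 3
RS [3×3] PE[0][0] across cycles:
  c0 r0c0: 3 / 3 / 1
  c1 r0c0: 24 / 24 / 8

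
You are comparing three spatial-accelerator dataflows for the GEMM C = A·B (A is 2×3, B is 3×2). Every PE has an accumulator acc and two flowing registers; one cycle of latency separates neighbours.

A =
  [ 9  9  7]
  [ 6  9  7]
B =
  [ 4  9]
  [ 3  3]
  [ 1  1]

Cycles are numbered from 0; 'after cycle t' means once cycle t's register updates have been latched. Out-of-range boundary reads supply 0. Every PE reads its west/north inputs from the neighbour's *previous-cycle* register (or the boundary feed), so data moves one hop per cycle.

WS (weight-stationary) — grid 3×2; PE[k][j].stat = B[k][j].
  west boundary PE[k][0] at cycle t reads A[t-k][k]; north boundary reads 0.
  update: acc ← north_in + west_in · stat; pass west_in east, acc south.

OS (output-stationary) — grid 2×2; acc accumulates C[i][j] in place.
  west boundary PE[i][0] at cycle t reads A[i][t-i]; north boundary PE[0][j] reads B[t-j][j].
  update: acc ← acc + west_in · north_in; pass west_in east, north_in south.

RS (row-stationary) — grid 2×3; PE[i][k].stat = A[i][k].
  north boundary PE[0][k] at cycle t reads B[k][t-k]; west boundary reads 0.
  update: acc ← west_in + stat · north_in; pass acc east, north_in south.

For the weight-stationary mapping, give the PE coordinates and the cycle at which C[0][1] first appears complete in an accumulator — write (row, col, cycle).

(row, col, cycle) = (2, 1, 3)

Under WS, C[0][1] lands at PE[2][1]:
  cycle 0: PE[2][1] → acc 0, east 0, south 0
  cycle 1: PE[2][1] → acc 0, east 0, south 0
  cycle 2: PE[2][1] → acc 0, east 0, south 0
  cycle 3: PE[2][1] → acc 115, east 7, south 115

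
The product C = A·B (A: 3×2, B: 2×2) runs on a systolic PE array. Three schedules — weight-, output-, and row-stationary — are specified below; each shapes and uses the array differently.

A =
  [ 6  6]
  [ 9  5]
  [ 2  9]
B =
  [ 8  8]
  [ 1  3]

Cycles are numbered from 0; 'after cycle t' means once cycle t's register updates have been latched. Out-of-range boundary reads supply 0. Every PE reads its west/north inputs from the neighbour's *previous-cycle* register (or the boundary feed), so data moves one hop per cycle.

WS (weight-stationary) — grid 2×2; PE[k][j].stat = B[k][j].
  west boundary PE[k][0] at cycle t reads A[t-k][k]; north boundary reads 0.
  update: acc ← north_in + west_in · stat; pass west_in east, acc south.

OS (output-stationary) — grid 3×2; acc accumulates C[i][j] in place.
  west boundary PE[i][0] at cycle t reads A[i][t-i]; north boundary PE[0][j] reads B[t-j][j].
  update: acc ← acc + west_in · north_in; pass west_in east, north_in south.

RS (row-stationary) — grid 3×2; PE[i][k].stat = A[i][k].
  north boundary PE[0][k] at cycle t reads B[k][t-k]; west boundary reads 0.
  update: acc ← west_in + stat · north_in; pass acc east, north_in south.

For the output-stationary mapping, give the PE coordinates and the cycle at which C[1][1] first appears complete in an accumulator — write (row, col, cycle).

Under OS, C[1][1] lands at PE[1][1]:
  step 0 · PE1,1: acc=0; fwd→0 fwd↓0
  step 1 · PE1,1: acc=0; fwd→0 fwd↓0
  step 2 · PE1,1: acc=72; fwd→9 fwd↓8
  step 3 · PE1,1: acc=87; fwd→5 fwd↓3

(row, col, cycle) = (1, 1, 3)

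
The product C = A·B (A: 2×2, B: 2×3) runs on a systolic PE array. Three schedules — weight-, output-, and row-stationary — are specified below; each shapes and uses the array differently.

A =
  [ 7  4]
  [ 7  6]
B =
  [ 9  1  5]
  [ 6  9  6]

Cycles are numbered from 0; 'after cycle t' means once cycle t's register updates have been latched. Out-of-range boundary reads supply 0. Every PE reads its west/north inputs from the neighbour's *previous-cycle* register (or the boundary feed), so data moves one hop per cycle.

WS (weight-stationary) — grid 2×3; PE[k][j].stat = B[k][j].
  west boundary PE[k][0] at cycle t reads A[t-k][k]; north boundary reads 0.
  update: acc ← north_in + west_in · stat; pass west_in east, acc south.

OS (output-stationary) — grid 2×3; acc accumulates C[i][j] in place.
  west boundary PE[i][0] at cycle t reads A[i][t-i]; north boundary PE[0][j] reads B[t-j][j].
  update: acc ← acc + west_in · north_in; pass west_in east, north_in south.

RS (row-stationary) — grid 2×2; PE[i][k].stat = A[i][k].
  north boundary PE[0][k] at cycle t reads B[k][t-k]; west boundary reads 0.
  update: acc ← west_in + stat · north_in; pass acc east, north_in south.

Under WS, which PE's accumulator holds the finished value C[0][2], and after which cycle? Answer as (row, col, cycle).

Under WS, C[0][2] lands at PE[1][2]:
  c0 r1c2: 0 / 0 / 0
  c1 r1c2: 0 / 0 / 0
  c2 r1c2: 0 / 0 / 0
  c3 r1c2: 59 / 4 / 59

(row, col, cycle) = (1, 2, 3)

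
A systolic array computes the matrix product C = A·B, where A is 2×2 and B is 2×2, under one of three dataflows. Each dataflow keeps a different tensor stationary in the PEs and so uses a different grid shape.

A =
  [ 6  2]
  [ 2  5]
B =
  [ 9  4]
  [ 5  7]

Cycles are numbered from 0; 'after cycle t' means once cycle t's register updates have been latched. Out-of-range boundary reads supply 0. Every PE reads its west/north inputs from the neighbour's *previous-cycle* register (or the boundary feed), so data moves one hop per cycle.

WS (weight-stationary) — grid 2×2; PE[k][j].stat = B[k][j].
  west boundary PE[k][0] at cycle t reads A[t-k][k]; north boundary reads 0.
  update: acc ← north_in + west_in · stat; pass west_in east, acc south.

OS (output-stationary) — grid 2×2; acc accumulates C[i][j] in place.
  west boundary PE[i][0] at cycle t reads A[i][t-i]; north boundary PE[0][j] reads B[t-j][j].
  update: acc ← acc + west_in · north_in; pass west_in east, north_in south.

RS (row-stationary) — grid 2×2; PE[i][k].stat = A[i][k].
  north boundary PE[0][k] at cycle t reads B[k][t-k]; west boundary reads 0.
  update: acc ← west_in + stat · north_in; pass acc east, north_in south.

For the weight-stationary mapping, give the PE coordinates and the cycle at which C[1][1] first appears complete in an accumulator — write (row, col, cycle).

(row, col, cycle) = (1, 1, 3)

Under WS, C[1][1] lands at PE[1][1]:
  @0  [1,1]  acc 0  |  →0  ↓0
  @1  [1,1]  acc 0  |  →0  ↓0
  @2  [1,1]  acc 38  |  →2  ↓38
  @3  [1,1]  acc 43  |  →5  ↓43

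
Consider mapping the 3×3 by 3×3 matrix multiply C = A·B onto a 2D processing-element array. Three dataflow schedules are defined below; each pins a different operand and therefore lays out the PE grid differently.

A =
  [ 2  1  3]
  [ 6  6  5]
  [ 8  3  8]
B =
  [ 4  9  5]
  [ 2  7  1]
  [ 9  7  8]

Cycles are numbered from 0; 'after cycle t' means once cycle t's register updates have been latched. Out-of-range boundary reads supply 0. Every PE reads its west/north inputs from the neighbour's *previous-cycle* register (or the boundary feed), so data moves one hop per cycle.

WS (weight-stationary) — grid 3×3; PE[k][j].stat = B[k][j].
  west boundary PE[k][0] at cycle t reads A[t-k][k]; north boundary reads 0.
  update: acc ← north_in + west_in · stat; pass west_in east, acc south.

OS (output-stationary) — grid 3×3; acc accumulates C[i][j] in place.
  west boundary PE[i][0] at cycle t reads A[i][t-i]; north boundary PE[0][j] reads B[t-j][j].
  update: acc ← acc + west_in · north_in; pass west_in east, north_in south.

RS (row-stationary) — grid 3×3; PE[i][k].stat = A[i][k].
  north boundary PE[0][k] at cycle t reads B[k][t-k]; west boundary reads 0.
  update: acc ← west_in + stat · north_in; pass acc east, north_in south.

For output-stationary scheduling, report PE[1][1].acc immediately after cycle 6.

PE[1][1].acc = 131

Tracing OS — 3×3 array, target PE[1][1]:
  c0 r0c1: 0 / 0 / 0
  c0 r1c0: 0 / 0 / 0
  c0 r1c1: 0 / 0 / 0
  c1 r0c1: 18 / 2 / 9
  c1 r1c0: 24 / 6 / 4
  c1 r1c1: 0 / 0 / 0
  c2 r0c1: 25 / 1 / 7
  c2 r1c0: 36 / 6 / 2
  c2 r1c1: 54 / 6 / 9
  c3 r0c1: 46 / 3 / 7
  c3 r1c0: 81 / 5 / 9
  c3 r1c1: 96 / 6 / 7
  c4 r0c1: 46 / 0 / 0
  c4 r1c0: 81 / 0 / 0
  c4 r1c1: 131 / 5 / 7
  c5 r0c1: 46 / 0 / 0
  c5 r1c0: 81 / 0 / 0
  c5 r1c1: 131 / 0 / 0
  c6 r0c1: 46 / 0 / 0
  c6 r1c0: 81 / 0 / 0
  c6 r1c1: 131 / 0 / 0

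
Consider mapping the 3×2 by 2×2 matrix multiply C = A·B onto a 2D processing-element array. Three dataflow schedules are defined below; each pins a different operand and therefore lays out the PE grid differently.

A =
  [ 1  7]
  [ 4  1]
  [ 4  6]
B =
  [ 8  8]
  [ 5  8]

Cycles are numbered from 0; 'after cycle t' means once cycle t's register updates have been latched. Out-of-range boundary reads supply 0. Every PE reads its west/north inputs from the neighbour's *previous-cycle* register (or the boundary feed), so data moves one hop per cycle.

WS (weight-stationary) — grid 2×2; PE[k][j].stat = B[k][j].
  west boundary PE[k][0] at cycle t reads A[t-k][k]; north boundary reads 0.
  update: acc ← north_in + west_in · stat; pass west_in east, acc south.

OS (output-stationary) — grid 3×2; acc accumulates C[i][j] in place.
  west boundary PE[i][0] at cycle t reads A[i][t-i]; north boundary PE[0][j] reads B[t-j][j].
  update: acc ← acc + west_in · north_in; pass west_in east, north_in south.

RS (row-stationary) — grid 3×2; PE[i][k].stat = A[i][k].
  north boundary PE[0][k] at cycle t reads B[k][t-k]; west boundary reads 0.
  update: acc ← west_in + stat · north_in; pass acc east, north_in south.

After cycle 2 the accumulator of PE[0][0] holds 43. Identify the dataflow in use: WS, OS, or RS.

WS [2×2] PE[0][0] across cycles:
  t=0 PE[0][0]: acc=8 h=1 v=8
  t=1 PE[0][0]: acc=32 h=4 v=32
  t=2 PE[0][0]: acc=32 h=4 v=32
OS [3×2] PE[0][0] across cycles:
  t=0 PE[0][0]: acc=8 h=1 v=8
  t=1 PE[0][0]: acc=43 h=7 v=5
  t=2 PE[0][0]: acc=43 h=0 v=0
RS [3×2] PE[0][0] across cycles:
  t=0 PE[0][0]: acc=8 h=8 v=8
  t=1 PE[0][0]: acc=8 h=8 v=8
  t=2 PE[0][0]: acc=0 h=0 v=0

dataflow = OS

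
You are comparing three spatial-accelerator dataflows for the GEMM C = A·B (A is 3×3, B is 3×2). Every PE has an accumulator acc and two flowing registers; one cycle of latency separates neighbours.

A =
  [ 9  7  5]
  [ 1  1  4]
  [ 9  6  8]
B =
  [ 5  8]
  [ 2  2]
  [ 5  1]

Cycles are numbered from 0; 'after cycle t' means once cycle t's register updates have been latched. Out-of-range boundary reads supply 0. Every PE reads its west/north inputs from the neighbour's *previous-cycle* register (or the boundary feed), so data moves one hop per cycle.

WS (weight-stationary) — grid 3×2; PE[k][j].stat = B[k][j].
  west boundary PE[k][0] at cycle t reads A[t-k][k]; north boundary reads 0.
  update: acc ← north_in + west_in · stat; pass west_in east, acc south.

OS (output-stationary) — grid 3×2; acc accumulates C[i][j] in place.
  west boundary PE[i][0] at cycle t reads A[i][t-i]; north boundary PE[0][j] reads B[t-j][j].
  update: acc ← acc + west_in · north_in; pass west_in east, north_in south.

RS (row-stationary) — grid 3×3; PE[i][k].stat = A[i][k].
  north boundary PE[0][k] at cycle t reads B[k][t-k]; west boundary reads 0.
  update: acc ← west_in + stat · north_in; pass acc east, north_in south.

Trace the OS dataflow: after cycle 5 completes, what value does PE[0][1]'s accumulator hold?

OS 3×2: PE[0][1] cycle-by-cycle (with neighbour feeds):
  [0] (0,0) acc=45 (h:9 v:5)
  [0] (0,1) acc=0 (h:0 v:0)
  [1] (0,0) acc=59 (h:7 v:2)
  [1] (0,1) acc=72 (h:9 v:8)
  [2] (0,0) acc=84 (h:5 v:5)
  [2] (0,1) acc=86 (h:7 v:2)
  [3] (0,0) acc=84 (h:0 v:0)
  [3] (0,1) acc=91 (h:5 v:1)
  [4] (0,0) acc=84 (h:0 v:0)
  [4] (0,1) acc=91 (h:0 v:0)
  [5] (0,0) acc=84 (h:0 v:0)
  [5] (0,1) acc=91 (h:0 v:0)

PE[0][1].acc = 91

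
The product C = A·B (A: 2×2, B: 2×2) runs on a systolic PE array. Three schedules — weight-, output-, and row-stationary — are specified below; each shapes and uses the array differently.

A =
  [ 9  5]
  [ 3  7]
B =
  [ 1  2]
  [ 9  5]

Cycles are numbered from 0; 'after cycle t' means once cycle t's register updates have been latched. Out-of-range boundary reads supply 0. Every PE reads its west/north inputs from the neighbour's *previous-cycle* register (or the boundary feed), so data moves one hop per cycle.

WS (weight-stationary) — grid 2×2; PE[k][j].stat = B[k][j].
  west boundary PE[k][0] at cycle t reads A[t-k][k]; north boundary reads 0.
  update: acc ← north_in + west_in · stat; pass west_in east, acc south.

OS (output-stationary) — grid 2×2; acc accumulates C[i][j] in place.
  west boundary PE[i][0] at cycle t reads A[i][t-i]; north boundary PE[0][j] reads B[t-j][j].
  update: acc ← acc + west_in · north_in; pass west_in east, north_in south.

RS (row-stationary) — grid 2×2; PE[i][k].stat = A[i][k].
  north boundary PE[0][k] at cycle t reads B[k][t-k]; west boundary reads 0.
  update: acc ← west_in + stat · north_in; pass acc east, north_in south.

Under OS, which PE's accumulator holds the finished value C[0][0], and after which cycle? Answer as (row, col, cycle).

OS: C[0][0] accumulates in PE[0][0]:
  c0 r0c0: 9 / 9 / 1
  c1 r0c0: 54 / 5 / 9

(row, col, cycle) = (0, 0, 1)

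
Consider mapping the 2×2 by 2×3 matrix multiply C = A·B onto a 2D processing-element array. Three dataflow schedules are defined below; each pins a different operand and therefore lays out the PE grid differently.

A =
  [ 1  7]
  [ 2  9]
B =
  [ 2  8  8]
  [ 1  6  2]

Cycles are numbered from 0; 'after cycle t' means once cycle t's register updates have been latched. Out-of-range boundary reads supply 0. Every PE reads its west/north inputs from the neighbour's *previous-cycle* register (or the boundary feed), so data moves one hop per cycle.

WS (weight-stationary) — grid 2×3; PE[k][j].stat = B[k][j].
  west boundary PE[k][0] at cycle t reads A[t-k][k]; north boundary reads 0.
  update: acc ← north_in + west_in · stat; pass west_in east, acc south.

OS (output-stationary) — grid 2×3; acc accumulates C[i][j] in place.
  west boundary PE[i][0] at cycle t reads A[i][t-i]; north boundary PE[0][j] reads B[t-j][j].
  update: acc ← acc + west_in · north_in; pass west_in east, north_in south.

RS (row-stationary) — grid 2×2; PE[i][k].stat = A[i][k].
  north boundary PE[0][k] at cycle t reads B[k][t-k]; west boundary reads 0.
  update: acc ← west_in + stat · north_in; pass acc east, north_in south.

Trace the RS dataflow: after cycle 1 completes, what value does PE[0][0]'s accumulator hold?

PE[0][0].acc = 8

RS 2×2: PE[0][0] cycle-by-cycle (with neighbour feeds):
  @0  [0,0]  acc 2  |  →2  ↓2
  @1  [0,0]  acc 8  |  →8  ↓8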